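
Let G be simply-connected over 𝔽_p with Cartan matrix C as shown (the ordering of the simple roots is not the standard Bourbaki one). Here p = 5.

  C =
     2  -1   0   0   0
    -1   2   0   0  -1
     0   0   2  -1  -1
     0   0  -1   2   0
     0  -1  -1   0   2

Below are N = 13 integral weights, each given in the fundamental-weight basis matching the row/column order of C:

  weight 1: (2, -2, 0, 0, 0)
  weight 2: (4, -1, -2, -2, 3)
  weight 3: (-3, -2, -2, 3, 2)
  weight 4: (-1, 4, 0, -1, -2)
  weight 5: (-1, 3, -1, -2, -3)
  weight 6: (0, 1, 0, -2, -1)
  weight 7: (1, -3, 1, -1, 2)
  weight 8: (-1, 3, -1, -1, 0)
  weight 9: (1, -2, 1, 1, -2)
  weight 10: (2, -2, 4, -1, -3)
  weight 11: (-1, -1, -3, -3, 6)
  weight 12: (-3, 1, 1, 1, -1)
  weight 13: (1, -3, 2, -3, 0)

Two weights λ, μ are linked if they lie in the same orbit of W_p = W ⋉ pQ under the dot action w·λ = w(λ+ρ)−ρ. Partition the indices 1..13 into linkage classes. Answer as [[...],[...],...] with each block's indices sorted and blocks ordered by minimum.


Dynkin diagram of C (from the 8 off-diagonal −1 entries): A_5.

Each λ_j+ρ reduced to Ā_5; 5-tuples below use C's row order:

  λ_1 → (2, 1, 1, 1, 0)
  λ_2 → (1, 0, 2, 1, 0)
  λ_3 → (0, 1, 0, 2, 1)
  λ_4 → (0, 4, 0, 0, 1)
  λ_5 → (0, 1, 0, 2, 1)
  λ_6 → (1, 2, 0, 1, 0)
  λ_7 → (0, 2, 2, 0, 1)
  λ_8 → (0, 4, 0, 0, 1)
  λ_9 → (0, 1, 0, 2, 1)
  λ_10 → (0, 2, 2, 0, 1)
  λ_11 → (0, 2, 2, 0, 1)
  λ_12 → (1, 0, 2, 1, 0)
  λ_13 → (0, 1, 0, 2, 1)

6 distinct reps among the 13 weights ⇒ 6 W_5-linkage classes:

[[1], [2, 12], [3, 5, 9, 13], [4, 8], [6], [7, 10, 11]]


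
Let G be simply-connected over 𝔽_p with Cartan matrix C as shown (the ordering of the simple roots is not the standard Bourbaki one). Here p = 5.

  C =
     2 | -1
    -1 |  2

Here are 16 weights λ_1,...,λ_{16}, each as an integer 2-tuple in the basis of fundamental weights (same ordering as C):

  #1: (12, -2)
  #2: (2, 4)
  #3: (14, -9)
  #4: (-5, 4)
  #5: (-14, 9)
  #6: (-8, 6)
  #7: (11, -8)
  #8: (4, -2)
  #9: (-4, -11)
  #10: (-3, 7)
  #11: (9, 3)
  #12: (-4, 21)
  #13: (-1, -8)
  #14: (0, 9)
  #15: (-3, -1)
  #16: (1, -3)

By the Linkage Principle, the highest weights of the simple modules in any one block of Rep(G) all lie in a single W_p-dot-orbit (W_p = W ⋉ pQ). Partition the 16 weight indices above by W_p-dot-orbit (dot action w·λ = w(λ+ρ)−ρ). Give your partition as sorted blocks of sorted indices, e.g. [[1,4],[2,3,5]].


Dynkin diagram of C (from the 2 off-diagonal −1 entries): A_2.

Folding the 16 weights λ_j+ρ into Ā_5 (reps in the given 2-coord order):

  1: (1, 2)
  2: (0, 2)
  3: (2, 3)
  4: (4, 1)
  5: (3, 2)
  6: (3, 2)
  7: (0, 2)
  8: (4, 1)
  9: (3, 2)
  10: (1, 2)
  11: (4, 1)
  12: (1, 2)
  13: (3, 2)
  14: (4, 1)
  15: (0, 2)
  16: (0, 2)

These 16 weights hit 5 W_5-dot-orbits; sizes (3, 4, 1, 4, 4):

[[1, 10, 12], [2, 7, 15, 16], [3], [4, 8, 11, 14], [5, 6, 9, 13]]


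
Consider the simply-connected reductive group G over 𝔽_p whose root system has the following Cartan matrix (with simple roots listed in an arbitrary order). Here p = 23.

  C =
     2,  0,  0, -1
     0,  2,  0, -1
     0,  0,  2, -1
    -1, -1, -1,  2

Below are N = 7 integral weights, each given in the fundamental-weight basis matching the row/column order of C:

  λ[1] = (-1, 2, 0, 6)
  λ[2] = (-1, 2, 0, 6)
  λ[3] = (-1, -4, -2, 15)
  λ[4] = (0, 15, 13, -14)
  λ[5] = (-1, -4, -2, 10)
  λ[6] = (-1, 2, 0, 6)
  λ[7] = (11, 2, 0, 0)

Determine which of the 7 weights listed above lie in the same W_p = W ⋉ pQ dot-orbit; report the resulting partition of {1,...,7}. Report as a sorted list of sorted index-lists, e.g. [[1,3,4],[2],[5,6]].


Root system D_4: the 4×4 matrix C matches after relabeling.

W_23-reps of the 7 weights in Ā_23 (same 4-coord order as C):

    1: (0, 3, 1, 7)
    2: (0, 3, 1, 7)
    3: (0, 3, 1, 7)
    4: (12, 3, 1, 1)
    5: (0, 3, 1, 7)
    6: (0, 3, 1, 7)
    7: (12, 3, 1, 1)

These 7 weights hit 2 W_23-dot-orbits; sizes (5, 2):

[[1, 2, 3, 5, 6], [4, 7]]


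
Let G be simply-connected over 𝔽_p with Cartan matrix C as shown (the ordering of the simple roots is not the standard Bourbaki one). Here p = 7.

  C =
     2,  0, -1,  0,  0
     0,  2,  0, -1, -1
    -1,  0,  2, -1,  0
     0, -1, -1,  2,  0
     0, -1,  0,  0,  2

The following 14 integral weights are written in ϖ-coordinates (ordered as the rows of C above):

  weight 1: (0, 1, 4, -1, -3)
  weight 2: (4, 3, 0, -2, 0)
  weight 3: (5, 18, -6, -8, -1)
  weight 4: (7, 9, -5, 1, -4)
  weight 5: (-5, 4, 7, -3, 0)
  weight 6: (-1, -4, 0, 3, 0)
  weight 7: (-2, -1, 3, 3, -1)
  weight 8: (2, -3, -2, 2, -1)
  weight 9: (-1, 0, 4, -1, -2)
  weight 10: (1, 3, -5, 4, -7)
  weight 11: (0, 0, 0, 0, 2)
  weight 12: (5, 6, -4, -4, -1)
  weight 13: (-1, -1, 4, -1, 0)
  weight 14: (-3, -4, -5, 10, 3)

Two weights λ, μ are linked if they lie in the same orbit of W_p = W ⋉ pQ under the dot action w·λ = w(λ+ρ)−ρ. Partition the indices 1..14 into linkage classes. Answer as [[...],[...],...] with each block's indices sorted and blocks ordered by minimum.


Cartan matrix: type A_5 (|W|=720); un-permuting the 5 rows.

Folding the 14 weights λ_j+ρ into Ā_7 (reps in the given 5-coord order):

    λ_1 → (0, 0, 5, 0, 1)
    λ_2 → (2, 1, 0, 1, 2)
    λ_3 → (0, 0, 5, 0, 1)
    λ_4 → (0, 1, 1, 1, 2)
    λ_5 → (1, 1, 1, 1, 3)
    λ_6 → (0, 1, 1, 1, 2)
    λ_7 → (0, 1, 3, 3, 0)
    λ_8 → (2, 0, 1, 0, 2)
    λ_9 → (0, 0, 5, 0, 1)
    λ_10 → (0, 1, 1, 1, 2)
    λ_11 → (1, 1, 1, 1, 3)
    λ_12 → (0, 1, 3, 3, 0)
    λ_13 → (0, 0, 5, 0, 1)
    λ_14 → (1, 1, 1, 1, 3)

6 distinct reps among the 14 weights ⇒ 6 W_7-linkage classes:

[[1, 3, 9, 13], [2], [4, 6, 10], [5, 11, 14], [7, 12], [8]]


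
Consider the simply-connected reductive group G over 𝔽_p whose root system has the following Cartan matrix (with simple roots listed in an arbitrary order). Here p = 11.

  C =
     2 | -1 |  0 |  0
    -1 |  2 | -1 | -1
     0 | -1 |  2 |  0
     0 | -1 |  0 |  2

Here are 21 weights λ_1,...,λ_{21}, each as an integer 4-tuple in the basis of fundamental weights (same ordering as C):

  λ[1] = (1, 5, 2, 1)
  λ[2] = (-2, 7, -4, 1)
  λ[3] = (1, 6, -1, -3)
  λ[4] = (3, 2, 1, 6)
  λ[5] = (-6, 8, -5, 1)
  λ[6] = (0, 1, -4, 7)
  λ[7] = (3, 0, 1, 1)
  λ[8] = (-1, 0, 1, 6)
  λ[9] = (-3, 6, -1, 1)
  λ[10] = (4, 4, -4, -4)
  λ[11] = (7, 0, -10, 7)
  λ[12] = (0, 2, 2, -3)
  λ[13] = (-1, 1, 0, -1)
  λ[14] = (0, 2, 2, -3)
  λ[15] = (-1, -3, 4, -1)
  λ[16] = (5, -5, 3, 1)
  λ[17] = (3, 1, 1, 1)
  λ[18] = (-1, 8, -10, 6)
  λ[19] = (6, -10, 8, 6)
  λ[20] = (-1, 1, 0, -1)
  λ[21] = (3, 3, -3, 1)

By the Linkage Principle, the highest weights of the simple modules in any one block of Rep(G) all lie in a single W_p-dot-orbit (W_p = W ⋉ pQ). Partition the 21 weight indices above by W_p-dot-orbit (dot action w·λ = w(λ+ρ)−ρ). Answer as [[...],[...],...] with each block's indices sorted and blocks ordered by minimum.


Dynkin diagram of C (from the 6 off-diagonal −1 entries): D_4.

Alcove-folded reps (p=11, 21 weights, presented ϖ-order):

    λ_1+ρ ↦ (0, 2, 1, 0)
    λ_2+ρ ↦ (1, 1, 3, 2)
    λ_3+ρ ↦ (2, 2, 0, 2)
    λ_4+ρ ↦ (1, 1, 3, 2)
    λ_5+ρ ↦ (5, 0, 4, 2)
    λ_6+ρ ↦ (0, 1, 2, 7)
    λ_7+ρ ↦ (4, 1, 2, 2)
    λ_8+ρ ↦ (0, 1, 2, 7)
    λ_9+ρ ↦ (2, 2, 0, 2)
    λ_10+ρ ↦ (4, 1, 2, 2)
    λ_11+ρ ↦ (0, 2, 1, 0)
    λ_12+ρ ↦ (1, 1, 3, 2)
    λ_13+ρ ↦ (0, 2, 1, 0)
    λ_14+ρ ↦ (1, 1, 3, 2)
    λ_15+ρ ↦ (0, 2, 1, 0)
    λ_16+ρ ↦ (2, 2, 0, 2)
    λ_17+ρ ↦ (4, 1, 2, 2)
    λ_18+ρ ↦ (5, 0, 4, 2)
    λ_19+ρ ↦ (2, 2, 0, 2)
    λ_20+ρ ↦ (0, 2, 1, 0)
    λ_21+ρ ↦ (4, 1, 2, 2)

The 21 indices split into 6 linkage classes (same alcove rep ⇔ same W_11-dot-orbit):

[[1, 11, 13, 15, 20], [2, 4, 12, 14], [3, 9, 16, 19], [5, 18], [6, 8], [7, 10, 17, 21]]


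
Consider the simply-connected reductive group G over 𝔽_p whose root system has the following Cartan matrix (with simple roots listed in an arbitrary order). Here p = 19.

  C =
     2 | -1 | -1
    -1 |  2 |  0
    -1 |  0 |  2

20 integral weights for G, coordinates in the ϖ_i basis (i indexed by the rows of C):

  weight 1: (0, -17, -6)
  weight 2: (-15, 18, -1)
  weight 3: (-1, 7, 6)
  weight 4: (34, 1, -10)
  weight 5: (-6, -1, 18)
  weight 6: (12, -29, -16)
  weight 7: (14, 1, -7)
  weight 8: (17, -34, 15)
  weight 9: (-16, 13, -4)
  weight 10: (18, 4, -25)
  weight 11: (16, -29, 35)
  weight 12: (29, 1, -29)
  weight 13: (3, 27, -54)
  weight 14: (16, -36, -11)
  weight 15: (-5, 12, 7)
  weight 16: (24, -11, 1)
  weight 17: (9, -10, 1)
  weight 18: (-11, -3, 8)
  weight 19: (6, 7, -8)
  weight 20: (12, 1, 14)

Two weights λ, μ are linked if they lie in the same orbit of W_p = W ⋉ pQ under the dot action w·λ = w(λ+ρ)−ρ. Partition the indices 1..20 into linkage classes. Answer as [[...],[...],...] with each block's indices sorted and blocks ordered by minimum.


A_3 Cartan matrix, 3 simple roots permuted; ρ=(1,1,1).

Ā_19 reps of the 20 weights (A_3, coords as presented):

  [1] (1, 3, 14) · [2] (0, 5, 14) · [3] (0, 8, 7) · [4] (1, 9, 2) · [5] (0, 5, 14) · [6] (4, 9, 4) · [7] (9, 2, 6) · [8] (1, 3, 14) · [9] (1, 3, 14) · [10] (0, 5, 14) · [11] (9, 2, 6) · [12] (9, 2, 6) · [13] (4, 9, 4) · [14] (1, 9, 2) · [15] (4, 9, 4) · [16] (9, 2, 6) · [17] (1, 9, 2) · [18] (1, 9, 2) · [19] (0, 8, 7) · [20] (4, 9, 4)

The 20 indices split into 6 linkage classes (same alcove rep ⇔ same W_19-dot-orbit):

[[1, 8, 9], [2, 5, 10], [3, 19], [4, 14, 17, 18], [6, 13, 15, 20], [7, 11, 12, 16]]


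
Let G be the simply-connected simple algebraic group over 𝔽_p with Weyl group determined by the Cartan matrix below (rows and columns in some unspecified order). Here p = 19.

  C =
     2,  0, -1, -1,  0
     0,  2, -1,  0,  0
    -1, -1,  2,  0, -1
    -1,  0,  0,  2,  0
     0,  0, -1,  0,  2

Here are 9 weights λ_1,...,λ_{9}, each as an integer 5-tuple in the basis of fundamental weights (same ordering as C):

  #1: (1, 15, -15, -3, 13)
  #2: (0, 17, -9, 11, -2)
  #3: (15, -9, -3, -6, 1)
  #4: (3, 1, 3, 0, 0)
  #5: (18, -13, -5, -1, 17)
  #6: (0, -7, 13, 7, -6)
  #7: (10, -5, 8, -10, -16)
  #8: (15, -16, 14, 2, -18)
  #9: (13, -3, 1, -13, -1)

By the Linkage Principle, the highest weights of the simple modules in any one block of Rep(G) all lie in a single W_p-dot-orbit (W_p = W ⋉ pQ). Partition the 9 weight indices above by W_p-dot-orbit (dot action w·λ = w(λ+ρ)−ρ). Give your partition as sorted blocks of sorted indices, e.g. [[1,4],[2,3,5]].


Dynkin diagram of C (from the 8 off-diagonal −1 entries): D_5.

Each λ_j+ρ reduced to Ā_19; 5-tuples below use C's row order:

    1: (2, 2, 0, 12, 0)
    2: (3, 2, 4, 1, 1)
    3: (1, 2, 0, 5, 8)
    4: (3, 2, 4, 1, 1)
    5: (2, 2, 0, 12, 0)
    6: (3, 2, 4, 1, 1)
    7: (3, 2, 4, 1, 1)
    8: (2, 2, 0, 12, 0)
    9: (2, 2, 0, 12, 0)

Partition of {1..9} into 3 W_19-dot-orbits:

[[1, 5, 8, 9], [2, 4, 6, 7], [3]]


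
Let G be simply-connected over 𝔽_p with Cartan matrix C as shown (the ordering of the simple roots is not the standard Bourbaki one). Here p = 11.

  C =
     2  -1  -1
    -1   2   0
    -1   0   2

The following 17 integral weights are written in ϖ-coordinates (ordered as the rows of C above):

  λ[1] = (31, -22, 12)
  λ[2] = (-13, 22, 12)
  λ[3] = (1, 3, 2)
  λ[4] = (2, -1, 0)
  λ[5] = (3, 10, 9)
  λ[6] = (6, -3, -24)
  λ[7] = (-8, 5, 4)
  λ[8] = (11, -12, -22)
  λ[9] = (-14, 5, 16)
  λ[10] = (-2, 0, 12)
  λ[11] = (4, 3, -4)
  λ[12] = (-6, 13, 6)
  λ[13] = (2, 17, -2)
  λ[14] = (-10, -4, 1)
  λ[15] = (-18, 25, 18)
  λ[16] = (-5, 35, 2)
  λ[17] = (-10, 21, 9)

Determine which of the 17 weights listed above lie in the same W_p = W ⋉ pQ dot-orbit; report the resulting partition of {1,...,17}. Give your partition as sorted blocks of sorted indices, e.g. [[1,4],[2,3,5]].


Type A_3, rank 3, |W|=24; reorder rows/cols to standard.

λ_j+ρ reflected into Ā_11 (⟨·,θ^∨⟩≤11); 3-tuples as given:

  λ_1 → (1, 1, 9)
  λ_2 → (1, 1, 9)
  λ_3 → (2, 4, 3)
  λ_4 → (3, 0, 1)
  λ_5 → (3, 0, 1)
  λ_6 → (4, 1, 2)
  λ_7 → (4, 1, 2)
  λ_8 → (1, 1, 9)
  λ_9 → (4, 1, 2)
  λ_10 → (1, 1, 9)
  λ_11 → (2, 4, 3)
  λ_12 → (2, 4, 3)
  λ_13 → (7, 1, 2)
  λ_14 → (7, 1, 2)
  λ_15 → (2, 4, 3)
  λ_16 → (1, 2, 7)
  λ_17 → (1, 1, 9)

Partition of {1..17} into 6 W_11-dot-orbits:

[[1, 2, 8, 10, 17], [3, 11, 12, 15], [4, 5], [6, 7, 9], [13, 14], [16]]


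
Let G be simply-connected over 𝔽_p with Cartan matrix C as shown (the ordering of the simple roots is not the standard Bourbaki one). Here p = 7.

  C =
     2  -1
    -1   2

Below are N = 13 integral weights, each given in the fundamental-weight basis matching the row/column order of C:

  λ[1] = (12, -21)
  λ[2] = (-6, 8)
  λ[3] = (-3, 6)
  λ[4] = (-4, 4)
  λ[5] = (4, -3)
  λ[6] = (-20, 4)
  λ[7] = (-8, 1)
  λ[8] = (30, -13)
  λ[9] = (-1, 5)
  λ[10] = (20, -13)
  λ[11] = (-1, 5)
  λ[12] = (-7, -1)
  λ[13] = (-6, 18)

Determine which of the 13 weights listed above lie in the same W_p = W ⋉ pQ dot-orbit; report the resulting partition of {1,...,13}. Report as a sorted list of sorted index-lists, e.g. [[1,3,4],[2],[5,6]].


Cartan matrix: type A_2 (|W|=6); un-permuting the 2 rows.

Folding the 13 weights λ_j+ρ into Ā_7 (reps in the given 2-coord order):

    [1] (0, 6)
    [2] (3, 2)
    [3] (2, 5)
    [4] (3, 2)
    [5] (3, 2)
    [6] (2, 5)
    [7] (2, 5)
    [8] (3, 2)
    [9] (0, 6)
    [10] (2, 5)
    [11] (0, 6)
    [12] (0, 6)
    [13] (2, 5)

Grouping the 13 weights by Ā_7-representative: 3 linkage classes.

[[1, 9, 11, 12], [2, 4, 5, 8], [3, 6, 7, 10, 13]]


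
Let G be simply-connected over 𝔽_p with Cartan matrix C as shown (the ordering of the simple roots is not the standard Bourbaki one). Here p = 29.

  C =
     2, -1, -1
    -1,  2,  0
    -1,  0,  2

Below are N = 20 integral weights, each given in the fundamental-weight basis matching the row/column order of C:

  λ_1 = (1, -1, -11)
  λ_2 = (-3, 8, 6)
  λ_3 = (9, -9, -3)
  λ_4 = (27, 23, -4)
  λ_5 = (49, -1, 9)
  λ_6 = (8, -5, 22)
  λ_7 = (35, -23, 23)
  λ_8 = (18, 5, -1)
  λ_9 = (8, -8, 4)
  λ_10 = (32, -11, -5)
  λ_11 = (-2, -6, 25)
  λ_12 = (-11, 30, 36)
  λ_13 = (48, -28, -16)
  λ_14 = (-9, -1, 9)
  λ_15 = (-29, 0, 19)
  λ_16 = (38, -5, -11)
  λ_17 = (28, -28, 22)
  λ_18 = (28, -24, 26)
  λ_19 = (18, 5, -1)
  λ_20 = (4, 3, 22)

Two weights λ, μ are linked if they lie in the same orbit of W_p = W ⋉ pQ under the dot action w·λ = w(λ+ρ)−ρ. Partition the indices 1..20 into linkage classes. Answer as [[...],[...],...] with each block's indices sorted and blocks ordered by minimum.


Cartan matrix: type A_3 (|W|=24); un-permuting the 3 rows.

Folding the 20 weights λ_j+ρ into Ā_29 (reps in the given 3-coord order):

  λ_1 → (0, 8, 2);  λ_2 → (2, 7, 5);  λ_3 → (0, 8, 2);  λ_4 → (5, 1, 20);  λ_5 → (0, 8, 2);  λ_6 → (5, 1, 20);  λ_7 → (2, 7, 5);  λ_8 → (19, 6, 0);  λ_9 → (2, 7, 5);  λ_10 → (19, 6, 0);  λ_11 → (5, 1, 20);  λ_12 → (0, 8, 2);  λ_13 → (2, 7, 5);  λ_14 → (0, 8, 2);  λ_15 → (7, 20, 1);  λ_16 → (19, 6, 0);  λ_17 → (2, 4, 0);  λ_18 → (2, 4, 0);  λ_19 → (19, 6, 0);  λ_20 → (5, 1, 20)

Partition of {1..20} into 6 W_29-dot-orbits:

[[1, 3, 5, 12, 14], [2, 7, 9, 13], [4, 6, 11, 20], [8, 10, 16, 19], [15], [17, 18]]


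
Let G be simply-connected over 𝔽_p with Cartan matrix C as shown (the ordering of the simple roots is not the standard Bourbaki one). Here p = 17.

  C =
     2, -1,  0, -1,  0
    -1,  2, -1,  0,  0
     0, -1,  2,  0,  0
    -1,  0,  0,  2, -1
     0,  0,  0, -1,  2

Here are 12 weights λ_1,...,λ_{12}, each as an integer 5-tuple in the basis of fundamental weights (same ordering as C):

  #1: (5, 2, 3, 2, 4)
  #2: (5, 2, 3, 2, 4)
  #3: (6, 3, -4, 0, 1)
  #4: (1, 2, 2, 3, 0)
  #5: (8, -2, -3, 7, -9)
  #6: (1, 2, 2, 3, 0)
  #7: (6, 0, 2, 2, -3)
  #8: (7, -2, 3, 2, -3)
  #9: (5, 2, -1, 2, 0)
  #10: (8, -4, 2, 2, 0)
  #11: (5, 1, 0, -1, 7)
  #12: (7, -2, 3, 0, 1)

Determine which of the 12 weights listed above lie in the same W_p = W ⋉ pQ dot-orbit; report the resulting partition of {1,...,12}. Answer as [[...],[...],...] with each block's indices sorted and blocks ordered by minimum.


A_5 Cartan matrix, 5 simple roots permuted; ρ=(1,1,1,1,1).

λ_j+ρ reflected into Ā_17 (⟨·,θ^∨⟩≤17); 5-tuples as given:

  λ_1 → (6, 3, 0, 3, 1) · λ_2 → (6, 3, 0, 3, 1) · λ_3 → (7, 1, 3, 1, 2) · λ_4 → (2, 3, 3, 4, 1) · λ_5 → (6, 2, 1, 0, 8) · λ_6 → (2, 3, 3, 4, 1) · λ_7 → (7, 1, 3, 1, 2) · λ_8 → (7, 1, 3, 1, 2) · λ_9 → (6, 3, 0, 3, 1) · λ_10 → (6, 3, 0, 3, 1) · λ_11 → (6, 2, 1, 0, 8) · λ_12 → (7, 1, 3, 1, 2)

4 distinct reps among the 12 weights ⇒ 4 W_17-linkage classes:

[[1, 2, 9, 10], [3, 7, 8, 12], [4, 6], [5, 11]]


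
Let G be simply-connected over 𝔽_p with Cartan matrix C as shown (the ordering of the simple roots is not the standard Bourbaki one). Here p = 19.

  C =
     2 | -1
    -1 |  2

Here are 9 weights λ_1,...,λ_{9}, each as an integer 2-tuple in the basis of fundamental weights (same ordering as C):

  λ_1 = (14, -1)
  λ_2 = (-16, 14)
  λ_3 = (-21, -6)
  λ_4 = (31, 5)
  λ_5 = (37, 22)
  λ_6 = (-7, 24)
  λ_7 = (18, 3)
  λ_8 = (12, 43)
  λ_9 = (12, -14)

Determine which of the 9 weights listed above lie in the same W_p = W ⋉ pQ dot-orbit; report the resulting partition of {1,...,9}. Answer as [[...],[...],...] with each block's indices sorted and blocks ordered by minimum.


Type A_2, rank 2, |W|=6; reorder rows/cols to standard.

Ā_19 reps of the 9 weights (A_2, coords as presented):

  [1] (15, 0) · [2] (15, 0) · [3] (1, 13) · [4] (0, 13) · [5] (15, 0) · [6] (0, 13) · [7] (15, 0) · [8] (0, 13) · [9] (0, 13)

Partition of {1..9} into 3 W_19-dot-orbits:

[[1, 2, 5, 7], [3], [4, 6, 8, 9]]


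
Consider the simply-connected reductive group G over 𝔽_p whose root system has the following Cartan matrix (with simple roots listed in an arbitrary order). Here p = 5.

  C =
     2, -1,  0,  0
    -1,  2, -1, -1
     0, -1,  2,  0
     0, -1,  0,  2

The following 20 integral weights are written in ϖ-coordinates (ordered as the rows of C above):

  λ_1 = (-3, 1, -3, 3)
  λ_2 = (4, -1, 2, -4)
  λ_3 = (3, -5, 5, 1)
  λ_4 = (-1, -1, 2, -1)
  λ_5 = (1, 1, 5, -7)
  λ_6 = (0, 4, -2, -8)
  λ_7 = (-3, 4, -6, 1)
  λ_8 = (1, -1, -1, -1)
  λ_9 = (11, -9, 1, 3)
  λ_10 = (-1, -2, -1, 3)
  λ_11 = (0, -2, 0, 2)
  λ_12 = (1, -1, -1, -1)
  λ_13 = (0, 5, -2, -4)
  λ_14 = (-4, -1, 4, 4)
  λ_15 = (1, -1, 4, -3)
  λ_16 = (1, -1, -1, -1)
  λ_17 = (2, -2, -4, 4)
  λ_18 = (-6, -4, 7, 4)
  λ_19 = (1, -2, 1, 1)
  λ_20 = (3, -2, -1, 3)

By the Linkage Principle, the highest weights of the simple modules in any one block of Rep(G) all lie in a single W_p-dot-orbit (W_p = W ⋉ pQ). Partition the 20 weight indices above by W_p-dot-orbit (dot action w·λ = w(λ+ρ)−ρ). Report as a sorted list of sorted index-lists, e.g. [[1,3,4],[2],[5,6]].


D_4 Cartan matrix, 4 simple roots permuted; ρ=(1,1,1,1).

λ_j+ρ reflected into Ā_5 (⟨·,θ^∨⟩≤5); 4-tuples as given:

  λ_1 → (0, 1, 0, 2);  λ_2 → (2, 0, 0, 0);  λ_3 → (1, 0, 1, 1);  λ_4 → (0, 0, 3, 0);  λ_5 → (1, 0, 1, 1);  λ_6 → (0, 1, 0, 2);  λ_7 → (0, 0, 3, 0);  λ_8 → (2, 0, 0, 0);  λ_9 → (1, 1, 1, 1);  λ_10 → (0, 1, 0, 2);  λ_11 → (0, 1, 0, 2);  λ_12 → (2, 0, 0, 0);  λ_13 → (1, 0, 1, 1);  λ_14 → (2, 0, 0, 0);  λ_15 → (0, 0, 3, 0);  λ_16 → (2, 0, 0, 0);  λ_17 → (1, 0, 1, 1);  λ_18 → (0, 0, 3, 0);  λ_19 → (1, 1, 1, 1);  λ_20 → (1, 1, 1, 1)

These 20 weights hit 5 W_5-dot-orbits; sizes (4, 5, 4, 4, 3):

[[1, 6, 10, 11], [2, 8, 12, 14, 16], [3, 5, 13, 17], [4, 7, 15, 18], [9, 19, 20]]


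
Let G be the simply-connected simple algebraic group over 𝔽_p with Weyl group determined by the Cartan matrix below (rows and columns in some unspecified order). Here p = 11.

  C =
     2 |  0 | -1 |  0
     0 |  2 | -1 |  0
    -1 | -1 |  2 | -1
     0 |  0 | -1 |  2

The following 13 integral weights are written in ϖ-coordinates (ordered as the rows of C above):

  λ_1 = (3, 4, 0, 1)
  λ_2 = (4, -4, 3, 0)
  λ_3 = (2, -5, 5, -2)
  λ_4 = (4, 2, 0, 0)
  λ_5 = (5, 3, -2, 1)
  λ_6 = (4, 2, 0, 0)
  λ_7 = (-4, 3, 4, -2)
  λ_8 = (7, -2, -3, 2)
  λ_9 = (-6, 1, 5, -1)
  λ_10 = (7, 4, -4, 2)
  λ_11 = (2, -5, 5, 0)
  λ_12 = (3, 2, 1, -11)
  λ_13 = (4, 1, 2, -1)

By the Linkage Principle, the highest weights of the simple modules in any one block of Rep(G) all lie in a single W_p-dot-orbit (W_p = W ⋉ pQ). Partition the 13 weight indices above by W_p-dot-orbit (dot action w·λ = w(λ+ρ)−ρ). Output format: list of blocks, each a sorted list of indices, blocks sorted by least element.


Dynkin diagram of C (from the 6 off-diagonal −1 entries): D_4.

Each λ_j+ρ reduced to Ā_11; 4-tuples below use C's row order:

  [1] (3, 4, 1, 1) · [2] (5, 3, 1, 1) · [3] (3, 4, 1, 1) · [4] (5, 3, 1, 1) · [5] (5, 3, 1, 1) · [6] (5, 3, 1, 1) · [7] (3, 4, 1, 1) · [8] (5, 2, 1, 0) · [9] (5, 2, 1, 0) · [10] (5, 2, 1, 0) · [11] (3, 4, 1, 1) · [12] (3, 4, 1, 1) · [13] (5, 2, 1, 0)

3 distinct reps among the 13 weights ⇒ 3 W_11-linkage classes:

[[1, 3, 7, 11, 12], [2, 4, 5, 6], [8, 9, 10, 13]]


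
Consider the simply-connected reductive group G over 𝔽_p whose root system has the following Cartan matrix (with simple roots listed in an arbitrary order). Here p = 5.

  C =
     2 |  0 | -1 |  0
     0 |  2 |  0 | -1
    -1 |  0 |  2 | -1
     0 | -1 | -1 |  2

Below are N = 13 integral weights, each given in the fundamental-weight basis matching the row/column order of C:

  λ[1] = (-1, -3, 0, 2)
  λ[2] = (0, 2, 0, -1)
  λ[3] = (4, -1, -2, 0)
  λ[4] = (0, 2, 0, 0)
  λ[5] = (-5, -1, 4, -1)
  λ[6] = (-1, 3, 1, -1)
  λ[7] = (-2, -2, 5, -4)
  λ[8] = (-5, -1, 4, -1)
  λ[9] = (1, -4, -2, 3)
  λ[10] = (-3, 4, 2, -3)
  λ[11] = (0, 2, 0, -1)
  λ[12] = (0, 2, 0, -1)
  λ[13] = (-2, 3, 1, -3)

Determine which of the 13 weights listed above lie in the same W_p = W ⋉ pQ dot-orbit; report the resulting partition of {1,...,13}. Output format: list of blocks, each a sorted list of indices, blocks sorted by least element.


Root system A_4: the 4×4 matrix C matches after relabeling.

Alcove-folded reps (p=5, 13 weights, presented ϖ-order):

  λ_1 → (0, 2, 1, 1) · λ_2 → (1, 3, 1, 0) · λ_3 → (4, 0, 1, 0) · λ_4 → (0, 2, 1, 1) · λ_5 → (4, 0, 1, 0) · λ_6 → (1, 3, 1, 0) · λ_7 → (0, 2, 1, 1) · λ_8 → (4, 0, 1, 0) · λ_9 → (1, 3, 1, 0) · λ_10 → (0, 2, 1, 1) · λ_11 → (1, 3, 1, 0) · λ_12 → (1, 3, 1, 0) · λ_13 → (0, 2, 1, 1)

3 distinct reps among the 13 weights ⇒ 3 W_5-linkage classes:

[[1, 4, 7, 10, 13], [2, 6, 9, 11, 12], [3, 5, 8]]


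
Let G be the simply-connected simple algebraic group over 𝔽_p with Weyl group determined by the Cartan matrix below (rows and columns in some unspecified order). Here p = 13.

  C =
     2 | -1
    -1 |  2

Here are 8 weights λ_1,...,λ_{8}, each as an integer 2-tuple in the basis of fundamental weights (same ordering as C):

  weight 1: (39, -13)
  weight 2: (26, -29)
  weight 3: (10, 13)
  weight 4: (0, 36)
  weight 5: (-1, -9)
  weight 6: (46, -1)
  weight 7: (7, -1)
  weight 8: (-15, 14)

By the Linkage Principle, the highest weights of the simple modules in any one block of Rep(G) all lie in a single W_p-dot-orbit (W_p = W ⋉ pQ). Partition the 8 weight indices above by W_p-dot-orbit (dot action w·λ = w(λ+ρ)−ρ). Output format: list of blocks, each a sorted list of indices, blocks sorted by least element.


Cartan matrix: type A_2 (|W|=6); un-permuting the 2 rows.

W_13-reps of the 8 weights in Ā_13 (same 2-coord order as C):

  λ_1+ρ ↦ (11, 1);  λ_2+ρ ↦ (11, 1);  λ_3+ρ ↦ (1, 1);  λ_4+ρ ↦ (1, 1);  λ_5+ρ ↦ (8, 0);  λ_6+ρ ↦ (8, 0);  λ_7+ρ ↦ (8, 0);  λ_8+ρ ↦ (11, 1)

3 distinct reps among the 8 weights ⇒ 3 W_13-linkage classes:

[[1, 2, 8], [3, 4], [5, 6, 7]]


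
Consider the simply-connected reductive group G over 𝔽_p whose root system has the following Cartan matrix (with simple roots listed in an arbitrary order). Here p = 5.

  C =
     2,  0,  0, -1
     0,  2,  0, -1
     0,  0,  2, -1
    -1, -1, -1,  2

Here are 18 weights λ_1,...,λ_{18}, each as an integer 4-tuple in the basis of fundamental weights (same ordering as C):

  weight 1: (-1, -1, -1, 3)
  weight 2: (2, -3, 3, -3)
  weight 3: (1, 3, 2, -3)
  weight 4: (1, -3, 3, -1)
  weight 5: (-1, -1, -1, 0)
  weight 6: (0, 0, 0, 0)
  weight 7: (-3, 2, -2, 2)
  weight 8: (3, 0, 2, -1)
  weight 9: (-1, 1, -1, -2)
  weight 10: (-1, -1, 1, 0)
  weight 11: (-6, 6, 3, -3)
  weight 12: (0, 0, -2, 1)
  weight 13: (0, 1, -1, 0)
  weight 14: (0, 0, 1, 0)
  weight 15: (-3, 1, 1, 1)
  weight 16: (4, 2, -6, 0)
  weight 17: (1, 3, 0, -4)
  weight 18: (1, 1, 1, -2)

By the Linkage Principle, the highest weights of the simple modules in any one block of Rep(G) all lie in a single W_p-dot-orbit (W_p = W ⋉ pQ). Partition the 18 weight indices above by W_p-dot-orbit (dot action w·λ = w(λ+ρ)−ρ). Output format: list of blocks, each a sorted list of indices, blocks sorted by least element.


C ↔ D_4 under row/col permutation; |W(D_4)| = 192.

Alcove-folded reps (p=5, 18 weights, presented ϖ-order):

    λ_1 → (0, 0, 0, 1)
    λ_2 → (1, 2, 0, 1)
    λ_3 → (0, 2, 1, 0)
    λ_4 → (0, 0, 2, 1)
    λ_5 → (0, 0, 0, 1)
    λ_6 → (1, 1, 1, 1)
    λ_7 → (1, 2, 0, 1)
    λ_8 → (1, 2, 0, 1)
    λ_9 → (0, 0, 0, 1)
    λ_10 → (0, 0, 2, 1)
    λ_11 → (0, 2, 1, 0)
    λ_12 → (1, 1, 1, 1)
    λ_13 → (1, 2, 0, 1)
    λ_14 → (1, 1, 2, 0)
    λ_15 → (1, 1, 1, 1)
    λ_16 → (0, 0, 0, 1)
    λ_17 → (1, 1, 2, 0)
    λ_18 → (1, 1, 1, 1)

Grouping the 18 weights by Ā_5-representative: 6 linkage classes.

[[1, 5, 9, 16], [2, 7, 8, 13], [3, 11], [4, 10], [6, 12, 15, 18], [14, 17]]


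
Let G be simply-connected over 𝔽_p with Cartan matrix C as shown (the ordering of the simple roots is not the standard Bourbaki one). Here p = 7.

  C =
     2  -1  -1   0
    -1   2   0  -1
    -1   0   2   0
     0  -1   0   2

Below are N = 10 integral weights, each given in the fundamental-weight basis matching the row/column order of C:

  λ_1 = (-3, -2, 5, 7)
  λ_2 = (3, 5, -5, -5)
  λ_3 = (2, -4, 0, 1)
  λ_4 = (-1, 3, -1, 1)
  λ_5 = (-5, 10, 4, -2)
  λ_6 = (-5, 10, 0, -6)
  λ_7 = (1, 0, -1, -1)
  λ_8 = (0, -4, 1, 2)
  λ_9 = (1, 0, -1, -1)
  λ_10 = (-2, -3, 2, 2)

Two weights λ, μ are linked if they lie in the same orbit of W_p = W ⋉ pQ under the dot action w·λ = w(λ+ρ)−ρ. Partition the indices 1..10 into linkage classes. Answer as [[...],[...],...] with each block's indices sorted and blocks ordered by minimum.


Type A_4, rank 4, |W|=120; reorder rows/cols to standard.

Folding the 10 weights λ_j+ρ into Ā_7 (reps in the given 4-coord order):

  λ_1 → (0, 2, 1, 1) · λ_2 → (0, 2, 1, 1) · λ_3 → (0, 2, 1, 1) · λ_4 → (0, 4, 0, 2) · λ_5 → (0, 2, 1, 1) · λ_6 → (0, 2, 1, 1) · λ_7 → (2, 1, 0, 0) · λ_8 → (2, 1, 0, 0) · λ_9 → (2, 1, 0, 0) · λ_10 → (2, 1, 0, 0)

3 distinct reps among the 10 weights ⇒ 3 W_7-linkage classes:

[[1, 2, 3, 5, 6], [4], [7, 8, 9, 10]]


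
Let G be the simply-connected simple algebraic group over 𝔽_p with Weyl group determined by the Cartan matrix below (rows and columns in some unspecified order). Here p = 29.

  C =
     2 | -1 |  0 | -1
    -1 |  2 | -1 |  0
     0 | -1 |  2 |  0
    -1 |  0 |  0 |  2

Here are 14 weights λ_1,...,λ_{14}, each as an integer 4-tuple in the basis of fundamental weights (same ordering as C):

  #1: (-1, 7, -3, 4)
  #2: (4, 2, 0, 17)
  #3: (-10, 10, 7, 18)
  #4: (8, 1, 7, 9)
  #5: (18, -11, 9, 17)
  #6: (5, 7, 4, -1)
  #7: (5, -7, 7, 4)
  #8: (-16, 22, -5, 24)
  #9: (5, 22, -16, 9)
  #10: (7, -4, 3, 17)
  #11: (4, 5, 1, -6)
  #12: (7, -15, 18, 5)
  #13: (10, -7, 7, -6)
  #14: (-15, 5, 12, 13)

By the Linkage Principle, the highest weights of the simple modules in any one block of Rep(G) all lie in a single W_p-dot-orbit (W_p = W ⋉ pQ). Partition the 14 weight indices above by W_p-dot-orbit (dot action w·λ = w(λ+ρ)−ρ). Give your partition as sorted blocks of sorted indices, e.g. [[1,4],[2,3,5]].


Root system A_4: the 4×4 matrix C matches after relabeling.

Each λ_j+ρ reduced to Ā_29; 4-tuples below use C's row order:

  λ_1+ρ ↦ (0, 6, 2, 5) · λ_2+ρ ↦ (5, 3, 1, 18) · λ_3+ρ ↦ (9, 2, 8, 10) · λ_4+ρ ↦ (9, 2, 8, 10) · λ_5+ρ ↦ (9, 2, 8, 10) · λ_6+ρ ↦ (6, 8, 5, 0) · λ_7+ρ ↦ (0, 6, 2, 5) · λ_8+ρ ↦ (15, 4, 0, 6) · λ_9+ρ ↦ (6, 8, 5, 0) · λ_10+ρ ↦ (5, 3, 1, 18) · λ_11+ρ ↦ (0, 6, 2, 5) · λ_12+ρ ↦ (6, 8, 5, 0) · λ_13+ρ ↦ (0, 6, 2, 5) · λ_14+ρ ↦ (6, 8, 5, 0)

The 14 indices split into 5 linkage classes (same alcove rep ⇔ same W_29-dot-orbit):

[[1, 7, 11, 13], [2, 10], [3, 4, 5], [6, 9, 12, 14], [8]]


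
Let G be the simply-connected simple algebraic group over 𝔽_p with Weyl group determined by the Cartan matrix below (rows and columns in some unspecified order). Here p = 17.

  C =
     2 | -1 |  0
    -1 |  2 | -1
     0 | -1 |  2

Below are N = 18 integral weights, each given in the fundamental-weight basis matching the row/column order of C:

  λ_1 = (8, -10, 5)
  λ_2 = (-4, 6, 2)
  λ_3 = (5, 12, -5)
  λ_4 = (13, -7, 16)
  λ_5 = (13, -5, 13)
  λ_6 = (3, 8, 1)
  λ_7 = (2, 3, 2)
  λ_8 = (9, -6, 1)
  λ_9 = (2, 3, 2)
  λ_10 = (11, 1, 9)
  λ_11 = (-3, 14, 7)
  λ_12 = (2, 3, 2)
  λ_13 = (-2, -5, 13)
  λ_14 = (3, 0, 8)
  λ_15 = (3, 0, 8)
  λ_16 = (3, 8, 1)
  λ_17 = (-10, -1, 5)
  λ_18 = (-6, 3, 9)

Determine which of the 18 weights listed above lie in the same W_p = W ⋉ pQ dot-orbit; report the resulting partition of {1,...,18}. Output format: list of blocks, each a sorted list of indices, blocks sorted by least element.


Dynkin diagram of C (from the 4 off-diagonal −1 entries): A_3.

Alcove-folded reps (p=17, 18 weights, presented ϖ-order):

    1: (0, 6, 3)
    2: (3, 4, 3)
    3: (4, 9, 2)
    4: (0, 6, 3)
    5: (3, 4, 3)
    6: (4, 9, 2)
    7: (3, 4, 3)
    8: (5, 2, 3)
    9: (3, 4, 3)
    10: (5, 2, 3)
    11: (4, 9, 2)
    12: (3, 4, 3)
    13: (4, 1, 9)
    14: (4, 1, 9)
    15: (4, 1, 9)
    16: (4, 9, 2)
    17: (0, 6, 3)
    18: (4, 1, 9)

5 distinct reps among the 18 weights ⇒ 5 W_17-linkage classes:

[[1, 4, 17], [2, 5, 7, 9, 12], [3, 6, 11, 16], [8, 10], [13, 14, 15, 18]]


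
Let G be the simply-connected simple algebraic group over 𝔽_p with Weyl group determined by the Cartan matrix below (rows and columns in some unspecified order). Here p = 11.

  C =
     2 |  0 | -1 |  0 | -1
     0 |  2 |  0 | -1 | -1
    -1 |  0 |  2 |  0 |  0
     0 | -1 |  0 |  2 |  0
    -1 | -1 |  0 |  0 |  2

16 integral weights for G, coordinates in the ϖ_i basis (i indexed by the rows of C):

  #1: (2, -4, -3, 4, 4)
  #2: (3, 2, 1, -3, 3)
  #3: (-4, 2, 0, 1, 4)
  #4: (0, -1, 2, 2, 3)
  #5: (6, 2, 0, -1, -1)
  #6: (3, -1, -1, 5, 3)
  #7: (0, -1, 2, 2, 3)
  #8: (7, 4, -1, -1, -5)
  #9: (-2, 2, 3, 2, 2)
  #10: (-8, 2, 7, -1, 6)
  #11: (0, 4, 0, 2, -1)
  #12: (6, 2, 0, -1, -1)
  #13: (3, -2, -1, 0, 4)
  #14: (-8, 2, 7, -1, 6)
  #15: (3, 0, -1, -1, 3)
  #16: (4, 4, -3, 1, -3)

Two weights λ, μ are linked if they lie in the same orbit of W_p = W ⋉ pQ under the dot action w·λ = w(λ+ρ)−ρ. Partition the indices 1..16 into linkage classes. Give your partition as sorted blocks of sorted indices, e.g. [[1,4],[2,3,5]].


C ↔ A_5 under row/col permutation; |W(A_5)| = 720.

W_11-reps of the 16 weights in Ā_11 (same 5-coord order as C):

  1: (1, 3, 2, 2, 2)
  2: (4, 1, 0, 0, 4)
  3: (1, 3, 2, 2, 2)
  4: (1, 0, 3, 3, 4)
  5: (7, 3, 1, 0, 0)
  6: (1, 0, 3, 3, 4)
  7: (1, 0, 3, 3, 4)
  8: (4, 1, 0, 0, 4)
  9: (1, 3, 2, 2, 2)
  10: (7, 3, 1, 0, 0)
  11: (1, 5, 1, 3, 0)
  12: (7, 3, 1, 0, 0)
  13: (4, 1, 0, 0, 4)
  14: (7, 3, 1, 0, 0)
  15: (4, 1, 0, 0, 4)
  16: (1, 3, 2, 2, 2)

Partition of {1..16} into 5 W_11-dot-orbits:

[[1, 3, 9, 16], [2, 8, 13, 15], [4, 6, 7], [5, 10, 12, 14], [11]]


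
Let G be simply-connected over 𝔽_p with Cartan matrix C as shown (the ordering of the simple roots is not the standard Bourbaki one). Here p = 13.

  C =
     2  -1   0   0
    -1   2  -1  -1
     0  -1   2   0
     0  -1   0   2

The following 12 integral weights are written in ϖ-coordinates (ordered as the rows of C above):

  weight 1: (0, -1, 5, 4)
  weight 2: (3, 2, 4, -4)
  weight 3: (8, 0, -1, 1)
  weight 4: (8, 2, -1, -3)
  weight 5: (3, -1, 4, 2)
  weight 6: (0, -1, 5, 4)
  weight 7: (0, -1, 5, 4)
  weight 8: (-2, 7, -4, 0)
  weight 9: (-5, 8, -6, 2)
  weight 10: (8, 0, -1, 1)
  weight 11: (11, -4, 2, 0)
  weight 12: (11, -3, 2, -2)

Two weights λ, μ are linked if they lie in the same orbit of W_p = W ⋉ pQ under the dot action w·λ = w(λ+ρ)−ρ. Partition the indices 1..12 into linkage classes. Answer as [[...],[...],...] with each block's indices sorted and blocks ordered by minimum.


C ↔ D_4 under row/col permutation; |W(D_4)| = 192.

λ_j+ρ reflected into Ā_13 (⟨·,θ^∨⟩≤13); 4-tuples as given:

  1: (1, 0, 6, 5) · 2: (4, 0, 5, 3) · 3: (9, 1, 0, 2) · 4: (9, 1, 0, 2) · 5: (4, 0, 5, 3) · 6: (1, 0, 6, 5) · 7: (1, 0, 6, 5) · 8: (1, 4, 3, 1) · 9: (4, 0, 5, 3) · 10: (9, 1, 0, 2) · 11: (9, 1, 0, 2) · 12: (9, 1, 0, 2)

Grouping the 12 weights by Ā_13-representative: 4 linkage classes.

[[1, 6, 7], [2, 5, 9], [3, 4, 10, 11, 12], [8]]


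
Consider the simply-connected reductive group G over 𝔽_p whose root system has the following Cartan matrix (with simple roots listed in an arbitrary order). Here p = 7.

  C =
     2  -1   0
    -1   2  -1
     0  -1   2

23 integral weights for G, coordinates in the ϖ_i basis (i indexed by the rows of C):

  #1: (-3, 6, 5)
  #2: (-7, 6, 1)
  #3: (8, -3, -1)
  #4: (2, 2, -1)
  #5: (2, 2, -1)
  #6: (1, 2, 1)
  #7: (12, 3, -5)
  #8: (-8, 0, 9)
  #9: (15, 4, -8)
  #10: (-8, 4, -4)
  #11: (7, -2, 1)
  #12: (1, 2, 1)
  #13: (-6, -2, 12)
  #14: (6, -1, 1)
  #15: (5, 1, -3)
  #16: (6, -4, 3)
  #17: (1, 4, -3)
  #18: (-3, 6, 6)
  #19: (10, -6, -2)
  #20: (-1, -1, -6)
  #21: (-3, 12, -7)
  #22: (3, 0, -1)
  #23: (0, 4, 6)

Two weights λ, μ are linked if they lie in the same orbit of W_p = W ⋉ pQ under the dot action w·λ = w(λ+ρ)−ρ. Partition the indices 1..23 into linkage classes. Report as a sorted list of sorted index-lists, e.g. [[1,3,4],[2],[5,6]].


Root system A_3: the 3×3 matrix C matches after relabeling.

Ā_7 reps of the 23 weights (A_3, coords as presented):

  λ_1+ρ ↦ (4, 1, 0);  λ_2+ρ ↦ (4, 1, 0);  λ_3+ρ ↦ (5, 0, 0);  λ_4+ρ ↦ (3, 3, 0);  λ_5+ρ ↦ (3, 3, 0);  λ_6+ρ ↦ (2, 3, 2);  λ_7+ρ ↦ (3, 3, 0);  λ_8+ρ ↦ (3, 3, 0);  λ_9+ρ ↦ (5, 0, 0);  λ_10+ρ ↦ (2, 3, 2);  λ_11+ρ ↦ (5, 0, 1);  λ_12+ρ ↦ (2, 3, 2);  λ_13+ρ ↦ (5, 0, 1);  λ_14+ρ ↦ (5, 0, 0);  λ_15+ρ ↦ (5, 0, 1);  λ_16+ρ ↦ (3, 3, 0);  λ_17+ρ ↦ (2, 3, 2);  λ_18+ρ ↦ (5, 0, 0);  λ_19+ρ ↦ (1, 1, 1);  λ_20+ρ ↦ (5, 0, 0);  λ_21+ρ ↦ (4, 1, 0);  λ_22+ρ ↦ (4, 1, 0);  λ_23+ρ ↦ (5, 0, 1)

Grouping the 23 weights by Ā_7-representative: 6 linkage classes.

[[1, 2, 21, 22], [3, 9, 14, 18, 20], [4, 5, 7, 8, 16], [6, 10, 12, 17], [11, 13, 15, 23], [19]]


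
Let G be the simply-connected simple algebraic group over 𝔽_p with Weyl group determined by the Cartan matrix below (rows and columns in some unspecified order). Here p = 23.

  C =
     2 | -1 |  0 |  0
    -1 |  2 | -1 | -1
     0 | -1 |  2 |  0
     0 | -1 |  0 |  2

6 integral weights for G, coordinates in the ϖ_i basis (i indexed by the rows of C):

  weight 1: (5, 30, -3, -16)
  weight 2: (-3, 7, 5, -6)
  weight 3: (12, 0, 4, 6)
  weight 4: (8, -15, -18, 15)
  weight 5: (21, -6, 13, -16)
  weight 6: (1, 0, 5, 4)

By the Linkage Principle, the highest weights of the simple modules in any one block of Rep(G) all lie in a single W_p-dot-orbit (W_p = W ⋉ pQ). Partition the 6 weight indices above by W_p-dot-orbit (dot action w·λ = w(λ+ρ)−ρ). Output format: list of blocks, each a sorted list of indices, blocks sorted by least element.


C ↔ D_4 under row/col permutation; |W(D_4)| = 192.

Alcove-folded reps (p=23, 6 weights, presented ϖ-order):

    1: (2, 1, 6, 5)
    2: (2, 1, 6, 5)
    3: (10, 3, 2, 4)
    4: (2, 1, 6, 5)
    5: (2, 1, 6, 5)
    6: (2, 1, 6, 5)

Linkage partition of the 6 weights (2 classes, p=23):

[[1, 2, 4, 5, 6], [3]]


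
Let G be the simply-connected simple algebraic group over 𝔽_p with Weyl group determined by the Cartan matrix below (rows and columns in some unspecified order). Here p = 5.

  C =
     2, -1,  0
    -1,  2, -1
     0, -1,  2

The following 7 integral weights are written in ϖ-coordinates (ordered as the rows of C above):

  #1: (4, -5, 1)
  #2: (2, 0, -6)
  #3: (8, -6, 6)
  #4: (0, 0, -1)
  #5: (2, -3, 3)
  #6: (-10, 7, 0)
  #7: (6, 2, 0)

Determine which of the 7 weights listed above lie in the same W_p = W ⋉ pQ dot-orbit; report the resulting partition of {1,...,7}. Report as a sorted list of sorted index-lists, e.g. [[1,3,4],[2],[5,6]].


C ↔ A_3 under row/col permutation; |W(A_3)| = 24.

W_5-reps of the 7 weights in Ā_5 (same 3-coord order as C):

    [1] (1, 2, 2)
    [2] (1, 3, 1)
    [3] (1, 1, 3)
    [4] (1, 1, 0)
    [5] (1, 2, 2)
    [6] (1, 3, 1)
    [7] (1, 1, 3)

These 7 weights hit 4 W_5-dot-orbits; sizes (2, 2, 2, 1):

[[1, 5], [2, 6], [3, 7], [4]]


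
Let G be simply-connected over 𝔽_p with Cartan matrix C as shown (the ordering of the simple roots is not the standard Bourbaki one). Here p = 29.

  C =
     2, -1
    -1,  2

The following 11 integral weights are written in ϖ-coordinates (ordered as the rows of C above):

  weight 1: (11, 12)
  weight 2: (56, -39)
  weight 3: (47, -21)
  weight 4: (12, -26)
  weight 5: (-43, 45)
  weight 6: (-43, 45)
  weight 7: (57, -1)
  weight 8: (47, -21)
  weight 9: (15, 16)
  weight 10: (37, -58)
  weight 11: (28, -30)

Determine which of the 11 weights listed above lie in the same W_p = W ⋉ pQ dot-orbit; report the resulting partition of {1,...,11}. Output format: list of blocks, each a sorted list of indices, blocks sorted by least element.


C ↔ A_2 under row/col permutation; |W(A_2)| = 6.

Folding the 11 weights λ_j+ρ into Ā_29 (reps in the given 2-coord order):

  λ_1+ρ ↦ (12, 13)
  λ_2+ρ ↦ (9, 1)
  λ_3+ρ ↦ (9, 1)
  λ_4+ρ ↦ (12, 13)
  λ_5+ρ ↦ (12, 13)
  λ_6+ρ ↦ (12, 13)
  λ_7+ρ ↦ (0, 29)
  λ_8+ρ ↦ (9, 1)
  λ_9+ρ ↦ (12, 13)
  λ_10+ρ ↦ (9, 1)
  λ_11+ρ ↦ (0, 29)

3 distinct reps among the 11 weights ⇒ 3 W_29-linkage classes:

[[1, 4, 5, 6, 9], [2, 3, 8, 10], [7, 11]]


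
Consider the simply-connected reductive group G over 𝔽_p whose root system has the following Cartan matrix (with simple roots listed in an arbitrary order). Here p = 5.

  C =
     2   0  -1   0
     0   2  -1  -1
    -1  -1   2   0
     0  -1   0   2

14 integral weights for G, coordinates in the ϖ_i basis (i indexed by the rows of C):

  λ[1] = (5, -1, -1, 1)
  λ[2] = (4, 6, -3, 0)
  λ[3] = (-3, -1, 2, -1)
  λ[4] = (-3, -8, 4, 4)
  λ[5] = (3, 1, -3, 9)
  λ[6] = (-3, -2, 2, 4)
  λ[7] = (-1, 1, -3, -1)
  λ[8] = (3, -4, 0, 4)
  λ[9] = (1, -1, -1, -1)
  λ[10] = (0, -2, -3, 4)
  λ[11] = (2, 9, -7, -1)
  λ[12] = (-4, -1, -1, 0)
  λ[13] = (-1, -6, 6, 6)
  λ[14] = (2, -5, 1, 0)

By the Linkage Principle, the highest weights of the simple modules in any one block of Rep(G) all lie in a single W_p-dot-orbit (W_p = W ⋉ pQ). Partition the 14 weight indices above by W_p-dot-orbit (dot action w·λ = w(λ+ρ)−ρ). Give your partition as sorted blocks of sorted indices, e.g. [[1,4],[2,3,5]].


Cartan matrix: type A_4 (|W|=120); un-permuting the 4 rows.

W_5-reps of the 14 weights in Ā_5 (same 4-coord order as C):

  λ_1+ρ ↦ (2, 0, 1, 0) · λ_2+ρ ↦ (0, 1, 0, 2) · λ_3+ρ ↦ (2, 0, 1, 0) · λ_4+ρ ↦ (0, 1, 2, 0) · λ_5+ρ ↦ (0, 1, 0, 2) · λ_6+ρ ↦ (0, 1, 0, 2) · λ_7+ρ ↦ (2, 0, 0, 0) · λ_8+ρ ↦ (0, 1, 2, 0) · λ_9+ρ ↦ (2, 0, 0, 0) · λ_10+ρ ↦ (1, 1, 1, 2) · λ_11+ρ ↦ (0, 1, 0, 2) · λ_12+ρ ↦ (0, 1, 0, 2) · λ_13+ρ ↦ (0, 1, 2, 0) · λ_14+ρ ↦ (1, 1, 1, 2)

Grouping the 14 weights by Ā_5-representative: 5 linkage classes.

[[1, 3], [2, 5, 6, 11, 12], [4, 8, 13], [7, 9], [10, 14]]
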